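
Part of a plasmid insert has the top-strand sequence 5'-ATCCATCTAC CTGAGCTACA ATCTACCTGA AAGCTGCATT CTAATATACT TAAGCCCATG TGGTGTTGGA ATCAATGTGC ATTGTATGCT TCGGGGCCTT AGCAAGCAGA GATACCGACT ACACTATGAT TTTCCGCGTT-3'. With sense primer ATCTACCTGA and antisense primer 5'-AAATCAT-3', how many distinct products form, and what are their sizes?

Two products: 128 bp, 112 bp

The forward primer ATCTACCTGA matches the top strand at positions 5–14, 21–30.
The reverse primer's reverse complement is ATGATTT, matching at positions 126–132.
Each forward site pairs with the reverse site to give a product ending at position 132: sizes 128, 112 bp.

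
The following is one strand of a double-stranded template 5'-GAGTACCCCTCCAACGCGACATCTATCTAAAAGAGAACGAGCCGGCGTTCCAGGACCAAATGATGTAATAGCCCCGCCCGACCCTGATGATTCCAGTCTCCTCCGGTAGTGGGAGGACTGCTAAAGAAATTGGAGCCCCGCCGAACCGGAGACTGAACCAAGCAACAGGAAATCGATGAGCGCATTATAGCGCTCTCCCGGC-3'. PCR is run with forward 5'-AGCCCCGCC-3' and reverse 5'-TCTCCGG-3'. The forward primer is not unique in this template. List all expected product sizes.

The forward primer AGCCCCGCC matches the top strand at positions 70–78, 134–142.
The reverse primer's reverse complement is CCGGAGA, matching at positions 146–152.
Each forward site pairs with the reverse site to give a product ending at position 152: sizes 83, 19 bp.

83 bp, 19 bp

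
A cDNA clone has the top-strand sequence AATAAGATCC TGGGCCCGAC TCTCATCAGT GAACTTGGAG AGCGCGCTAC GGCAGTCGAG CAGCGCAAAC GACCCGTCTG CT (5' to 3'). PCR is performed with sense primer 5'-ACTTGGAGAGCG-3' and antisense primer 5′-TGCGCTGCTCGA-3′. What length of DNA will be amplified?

35 bp

Forward primer ACTTGGAGAGCG is found on the top strand at positions 33–44.
Taking the reverse complement of TGCGCTGCTCGA gives TCGAGCAGCGCA, found at positions 56–67 on the template; the primer anneals here to the top strand with its 3' end pointing upstream.
Amplicon spans positions 33–67: 35 bp.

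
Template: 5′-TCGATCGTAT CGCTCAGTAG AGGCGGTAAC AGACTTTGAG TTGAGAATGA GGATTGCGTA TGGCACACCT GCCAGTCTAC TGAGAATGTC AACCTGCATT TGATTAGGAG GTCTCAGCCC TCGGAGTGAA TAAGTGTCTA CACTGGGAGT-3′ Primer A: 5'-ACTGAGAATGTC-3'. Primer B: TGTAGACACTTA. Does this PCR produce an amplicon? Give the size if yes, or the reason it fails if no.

Yes — a 64 bp product.

Primer A (ACTGAGAATGTC) matches the top strand at positions 79–90; it acts as a forward primer.
Primer B's reverse complement is TAAGTGTCTACA, matching the top strand at positions 131–142; it acts as a reverse primer.
The 3' ends face each other across positions 79–142, giving a 64 bp product.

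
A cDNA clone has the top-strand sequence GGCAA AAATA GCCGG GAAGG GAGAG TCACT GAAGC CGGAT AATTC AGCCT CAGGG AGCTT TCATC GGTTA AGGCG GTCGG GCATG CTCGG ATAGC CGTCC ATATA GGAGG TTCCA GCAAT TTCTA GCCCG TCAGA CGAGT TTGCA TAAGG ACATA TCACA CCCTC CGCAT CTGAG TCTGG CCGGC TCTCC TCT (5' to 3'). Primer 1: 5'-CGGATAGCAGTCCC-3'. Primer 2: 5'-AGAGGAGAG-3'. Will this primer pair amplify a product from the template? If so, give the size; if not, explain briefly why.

Primer 1 (CGGATAGCAGTCCC) does not match the top strand, and its reverse complement GGGACTGCTATCCG does not match either.
With no annealing site for primer 1, no amplification occurs.

No product — primer 1 has no binding site in the template.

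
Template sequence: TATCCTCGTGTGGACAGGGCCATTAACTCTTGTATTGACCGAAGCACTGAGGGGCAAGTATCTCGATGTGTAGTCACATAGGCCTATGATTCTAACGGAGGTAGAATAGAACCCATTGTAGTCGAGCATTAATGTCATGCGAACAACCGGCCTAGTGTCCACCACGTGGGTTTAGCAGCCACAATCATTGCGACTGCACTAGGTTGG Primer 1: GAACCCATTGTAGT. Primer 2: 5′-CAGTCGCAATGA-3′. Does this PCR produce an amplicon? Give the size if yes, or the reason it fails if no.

Primer 1 (GAACCCATTGTAGT) matches the top strand at positions 109–122; it acts as a forward primer.
Primer 2's reverse complement is TCATTGCGACTG, matching the top strand at positions 185–196; it acts as a reverse primer.
The 3' ends face each other across positions 109–196, giving an 88 bp product.

Yes — an 88 bp product.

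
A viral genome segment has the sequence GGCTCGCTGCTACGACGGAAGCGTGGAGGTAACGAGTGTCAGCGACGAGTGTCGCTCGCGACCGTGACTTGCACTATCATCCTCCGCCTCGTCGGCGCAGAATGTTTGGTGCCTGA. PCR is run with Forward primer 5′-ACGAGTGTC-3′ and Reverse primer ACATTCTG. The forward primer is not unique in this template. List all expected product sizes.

74 bp, 61 bp

The forward primer ACGAGTGTC matches the top strand at positions 32–40, 45–53.
The reverse primer's reverse complement is CAGAATGT, matching at positions 98–105.
Each forward site pairs with the reverse site to give a product ending at position 105: sizes 74, 61 bp.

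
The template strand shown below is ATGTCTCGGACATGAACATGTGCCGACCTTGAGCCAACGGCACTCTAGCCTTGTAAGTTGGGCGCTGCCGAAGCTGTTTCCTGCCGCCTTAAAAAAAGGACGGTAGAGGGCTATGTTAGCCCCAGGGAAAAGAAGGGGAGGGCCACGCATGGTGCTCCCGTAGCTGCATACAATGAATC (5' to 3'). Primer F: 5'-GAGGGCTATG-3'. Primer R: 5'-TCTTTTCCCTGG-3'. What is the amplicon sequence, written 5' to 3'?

Scanning the template, GAGGGCTATG occurs at positions 106–115; this primer anneals to the bottom strand there with its 3' end pointing downstream.
The reverse primer's reverse complement is CCAGGGAAAAGA, which matches the template at positions 122–133.
The product is the template from position 106 through 133 (28 bp).

5'-GAGGGCTATGTTAGCCCCAGGGAAAAGA-3'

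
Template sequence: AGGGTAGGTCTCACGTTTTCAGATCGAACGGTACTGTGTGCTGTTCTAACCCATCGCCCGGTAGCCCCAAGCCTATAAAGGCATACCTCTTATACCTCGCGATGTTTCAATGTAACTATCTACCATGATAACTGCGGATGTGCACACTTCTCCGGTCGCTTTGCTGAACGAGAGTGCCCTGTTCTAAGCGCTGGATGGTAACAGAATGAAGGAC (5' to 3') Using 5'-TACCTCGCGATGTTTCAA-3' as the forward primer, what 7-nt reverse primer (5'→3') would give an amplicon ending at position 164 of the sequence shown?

The forward primer binds at positions 93–110; the product's 3' end on the top strand is position 164.
The reverse primer anneals to the top strand over positions 158–164, i.e. to GCTTTGC.
Its sequence written 5'→3' is the reverse complement: GCAAAGC.

5'-GCAAAGC-3'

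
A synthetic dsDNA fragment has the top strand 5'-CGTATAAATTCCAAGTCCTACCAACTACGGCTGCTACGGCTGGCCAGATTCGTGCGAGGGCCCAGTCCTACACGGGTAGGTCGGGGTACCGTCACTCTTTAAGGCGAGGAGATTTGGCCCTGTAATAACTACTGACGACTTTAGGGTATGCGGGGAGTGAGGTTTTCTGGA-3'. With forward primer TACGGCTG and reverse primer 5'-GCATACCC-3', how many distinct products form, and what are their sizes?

The forward primer TACGGCTG matches the top strand at positions 26–33, 35–42.
The reverse primer's reverse complement is GGGTATGC, matching at positions 144–151.
Each forward site pairs with the reverse site to give a product ending at position 151: sizes 126, 117 bp.

Two products: 126 bp, 117 bp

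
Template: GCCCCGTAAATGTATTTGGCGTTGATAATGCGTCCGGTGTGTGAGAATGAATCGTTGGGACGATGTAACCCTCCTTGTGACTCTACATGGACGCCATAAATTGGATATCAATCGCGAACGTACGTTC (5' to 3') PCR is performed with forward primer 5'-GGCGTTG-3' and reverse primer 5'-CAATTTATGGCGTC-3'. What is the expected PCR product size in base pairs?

Forward primer GGCGTTG is found on the top strand at positions 18–24.
Taking the reverse complement of CAATTTATGGCGTC gives GACGCCATAAATTG, found at positions 90–103 on the template; the primer anneals here to the top strand with its 3' end pointing upstream.
The product runs from position 18 to position 103, so its length is 103 − 18 + 1 = 86 bp.

86 bp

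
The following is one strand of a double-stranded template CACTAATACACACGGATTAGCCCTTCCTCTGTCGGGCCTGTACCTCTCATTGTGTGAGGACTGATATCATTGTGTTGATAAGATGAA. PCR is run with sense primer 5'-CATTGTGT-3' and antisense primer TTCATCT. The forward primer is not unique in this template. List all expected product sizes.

The forward primer CATTGTGT matches the top strand at positions 48–55, 68–75.
The reverse primer's reverse complement is AGATGAA, matching at positions 81–87.
Each forward site pairs with the reverse site to give a product ending at position 87: sizes 40, 20 bp.

40 bp, 20 bp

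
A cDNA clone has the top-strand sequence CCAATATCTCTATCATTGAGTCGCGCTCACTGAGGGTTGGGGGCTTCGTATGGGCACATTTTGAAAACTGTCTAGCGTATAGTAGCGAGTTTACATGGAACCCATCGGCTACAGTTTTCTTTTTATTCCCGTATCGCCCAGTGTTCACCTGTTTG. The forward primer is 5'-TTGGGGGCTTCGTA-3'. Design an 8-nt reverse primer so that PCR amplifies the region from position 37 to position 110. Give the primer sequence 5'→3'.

5'-AGCCGATG-3'

The product's 3' end on the top strand is position 110.
The reverse primer anneals to the top strand over positions 103–110, i.e. to CATCGGCT.
Its sequence written 5'→3' is the reverse complement: AGCCGATG.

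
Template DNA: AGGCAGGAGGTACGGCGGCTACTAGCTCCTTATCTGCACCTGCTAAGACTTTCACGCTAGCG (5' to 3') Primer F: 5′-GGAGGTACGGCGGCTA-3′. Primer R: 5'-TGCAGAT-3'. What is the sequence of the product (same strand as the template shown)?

5'-GGAGGTACGGCGGCTACTAGCTCCTTATCTGCA-3'

Scanning the template, GGAGGTACGGCGGCTA occurs at positions 6–21; this primer anneals to the bottom strand there with its 3' end pointing downstream.
Reverse complement of the reverse primer: ATCTGCA. This occurs on the top strand at positions 32–38.
The product is the template from position 6 through 38 (33 bp).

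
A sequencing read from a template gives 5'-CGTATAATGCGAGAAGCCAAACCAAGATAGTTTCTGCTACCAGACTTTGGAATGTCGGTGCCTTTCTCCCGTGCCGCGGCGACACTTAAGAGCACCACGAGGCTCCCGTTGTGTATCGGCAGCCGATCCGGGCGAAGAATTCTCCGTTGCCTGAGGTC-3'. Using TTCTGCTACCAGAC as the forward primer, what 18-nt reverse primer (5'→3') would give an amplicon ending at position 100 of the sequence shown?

5'-TCGTGGTGCTCTTAAGTG-3'

The forward primer binds at positions 32–45; the product's 3' end on the top strand is position 100.
The reverse primer anneals to the top strand over positions 83–100, i.e. to CACTTAAGAGCACCACGA.
Its sequence written 5'→3' is the reverse complement: TCGTGGTGCTCTTAAGTG.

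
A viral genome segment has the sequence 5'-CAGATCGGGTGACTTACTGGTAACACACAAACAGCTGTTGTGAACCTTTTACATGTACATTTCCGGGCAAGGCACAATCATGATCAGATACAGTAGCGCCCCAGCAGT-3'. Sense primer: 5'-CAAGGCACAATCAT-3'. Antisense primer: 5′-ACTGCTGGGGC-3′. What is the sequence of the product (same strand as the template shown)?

The forward primer matches the template at positions 68–81.
Reverse complement of the reverse primer: GCCCCAGCAGT. This occurs on the top strand at positions 98–108.
The product is the template from position 68 through 108 (41 bp).

5'-CAAGGCACAATCATGATCAGATACAGTAGCGCCCCAGCAGT-3'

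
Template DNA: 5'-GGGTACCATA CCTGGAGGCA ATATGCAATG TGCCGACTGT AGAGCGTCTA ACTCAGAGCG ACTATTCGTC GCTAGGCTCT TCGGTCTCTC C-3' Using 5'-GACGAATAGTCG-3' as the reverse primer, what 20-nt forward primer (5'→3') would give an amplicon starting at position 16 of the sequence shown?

The reverse primer's reverse complement CGACTATTCGTC matches the template at positions 59–70; the product starts at position 16.
The forward primer is identical to the top strand over positions 16–35: AGGCAATATGCAATGTGCCG.

5'-AGGCAATATGCAATGTGCCG-3'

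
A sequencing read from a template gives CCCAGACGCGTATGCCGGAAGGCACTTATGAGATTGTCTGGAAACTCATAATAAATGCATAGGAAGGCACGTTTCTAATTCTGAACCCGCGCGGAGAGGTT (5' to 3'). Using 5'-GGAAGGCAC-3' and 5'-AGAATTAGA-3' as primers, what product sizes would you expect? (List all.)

66 bp, 21 bp

The forward primer GGAAGGCAC matches the top strand at positions 17–25, 62–70.
The reverse primer's reverse complement is TCTAATTCT, matching at positions 74–82.
Each forward site pairs with the reverse site to give a product ending at position 82: sizes 66, 21 bp.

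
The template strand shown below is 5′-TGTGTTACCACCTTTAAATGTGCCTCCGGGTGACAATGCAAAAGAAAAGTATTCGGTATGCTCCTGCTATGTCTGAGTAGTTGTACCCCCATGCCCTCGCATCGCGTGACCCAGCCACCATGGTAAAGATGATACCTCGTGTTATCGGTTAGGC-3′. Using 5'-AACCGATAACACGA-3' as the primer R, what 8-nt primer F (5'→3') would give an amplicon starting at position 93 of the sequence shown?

The reverse primer's reverse complement TCGTGTTATCGGTT matches the template at positions 137–150; the product starts at position 93.
The forward primer is identical to the top strand over positions 93–100: GCCCTCGC.

5'-GCCCTCGC-3'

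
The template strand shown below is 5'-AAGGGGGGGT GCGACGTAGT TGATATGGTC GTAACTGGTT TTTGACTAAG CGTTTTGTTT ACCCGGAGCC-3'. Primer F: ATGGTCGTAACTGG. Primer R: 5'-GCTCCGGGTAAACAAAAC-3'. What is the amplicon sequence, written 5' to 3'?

Scanning the template, ATGGTCGTAACTGG occurs at positions 25–38; this primer anneals to the bottom strand there with its 3' end pointing downstream.
Reverse complement of the reverse primer: GTTTTGTTTACCCGGAGC. This occurs on the top strand at positions 52–69.
The product is the template from position 25 through 69 (45 bp).

5'-ATGGTCGTAACTGGTTTTTGACTAAGCGTTTTGTTTACCCGGAGC-3'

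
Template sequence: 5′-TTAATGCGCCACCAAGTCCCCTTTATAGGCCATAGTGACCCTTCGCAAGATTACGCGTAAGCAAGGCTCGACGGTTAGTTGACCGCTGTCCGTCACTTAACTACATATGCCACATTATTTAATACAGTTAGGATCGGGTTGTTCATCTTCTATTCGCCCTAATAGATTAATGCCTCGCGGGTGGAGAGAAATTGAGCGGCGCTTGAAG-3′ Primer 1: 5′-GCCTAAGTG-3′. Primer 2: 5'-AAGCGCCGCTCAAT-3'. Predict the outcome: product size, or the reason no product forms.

No product — primer 1 has no binding site in the template.

Primer 1 (GCCTAAGTG) does not match the top strand, and its reverse complement CACTTAGGC does not match either.
With no annealing site for primer 1, no amplification occurs.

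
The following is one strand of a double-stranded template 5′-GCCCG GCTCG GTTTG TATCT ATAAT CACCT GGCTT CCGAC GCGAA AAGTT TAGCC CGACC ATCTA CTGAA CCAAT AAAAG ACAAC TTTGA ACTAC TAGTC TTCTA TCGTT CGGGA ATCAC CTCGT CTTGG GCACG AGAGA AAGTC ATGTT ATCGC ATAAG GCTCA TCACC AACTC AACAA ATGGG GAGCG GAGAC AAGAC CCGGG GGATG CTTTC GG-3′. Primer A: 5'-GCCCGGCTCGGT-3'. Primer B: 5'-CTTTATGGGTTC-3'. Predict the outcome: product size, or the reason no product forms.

Primer B (CTTTATGGGTTC) does not match the top strand, and its reverse complement GAACCCATAAAG does not match either.
With no annealing site for primer B, no amplification occurs.

No product — primer B has no binding site in the template.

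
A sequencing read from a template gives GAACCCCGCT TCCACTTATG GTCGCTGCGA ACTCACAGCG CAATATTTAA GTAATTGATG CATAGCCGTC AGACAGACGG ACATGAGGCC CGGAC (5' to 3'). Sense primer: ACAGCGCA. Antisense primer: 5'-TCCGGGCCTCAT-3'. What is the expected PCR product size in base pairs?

60 bp

Scanning the template, ACAGCGCA occurs at positions 35–42; this primer anneals to the bottom strand there with its 3' end pointing downstream.
Reverse complement of the reverse primer: ATGAGGCCCGGA. This occurs on the top strand at positions 83–94.
Amplicon spans positions 35–94: 60 bp.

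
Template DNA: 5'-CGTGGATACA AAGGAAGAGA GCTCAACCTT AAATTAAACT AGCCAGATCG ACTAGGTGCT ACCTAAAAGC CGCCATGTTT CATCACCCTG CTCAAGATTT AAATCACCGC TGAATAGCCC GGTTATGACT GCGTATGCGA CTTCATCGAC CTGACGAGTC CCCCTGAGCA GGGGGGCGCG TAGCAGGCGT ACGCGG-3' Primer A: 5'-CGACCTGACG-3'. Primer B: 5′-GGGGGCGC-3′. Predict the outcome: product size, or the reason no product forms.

No product — both primers anneal to the same strand and extend in the same direction.

Primer A (CGACCTGACG) matches the top strand at positions 147–156 (3' end points downstream).
Primer B (GGGGGCGC) also matches the top strand directly, at positions 172–179 — its reverse complement GCGCCCCC is not present.
Both primers anneal to the bottom strand with 3' ends pointing the same way, so neither can prime synthesis back toward the other.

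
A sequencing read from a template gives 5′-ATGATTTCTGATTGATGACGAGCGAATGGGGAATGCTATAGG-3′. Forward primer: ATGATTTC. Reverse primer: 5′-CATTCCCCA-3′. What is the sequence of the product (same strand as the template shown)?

The forward primer matches the template at positions 1–8.
Reverse complement of the reverse primer: TGGGGAATG. This occurs on the top strand at positions 27–35.
The product is the template from position 1 through 35 (35 bp).

5'-ATGATTTCTGATTGATGACGAGCGAATGGGGAATG-3'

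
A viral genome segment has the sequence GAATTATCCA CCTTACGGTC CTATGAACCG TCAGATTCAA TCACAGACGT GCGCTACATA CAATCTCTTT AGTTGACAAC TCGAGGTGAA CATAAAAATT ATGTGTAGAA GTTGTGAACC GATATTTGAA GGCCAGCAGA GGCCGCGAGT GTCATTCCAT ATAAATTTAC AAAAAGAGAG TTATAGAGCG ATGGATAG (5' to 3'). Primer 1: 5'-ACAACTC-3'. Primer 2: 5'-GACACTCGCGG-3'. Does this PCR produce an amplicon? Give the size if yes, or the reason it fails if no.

Primer 1 (ACAACTC) matches the top strand at positions 76–82; it acts as a forward primer.
Primer 2's reverse complement is CCGCGAGTGTC, matching the top strand at positions 143–153; it acts as a reverse primer.
The 3' ends face each other across positions 76–153, giving a 78 bp product.

Yes — a 78 bp product.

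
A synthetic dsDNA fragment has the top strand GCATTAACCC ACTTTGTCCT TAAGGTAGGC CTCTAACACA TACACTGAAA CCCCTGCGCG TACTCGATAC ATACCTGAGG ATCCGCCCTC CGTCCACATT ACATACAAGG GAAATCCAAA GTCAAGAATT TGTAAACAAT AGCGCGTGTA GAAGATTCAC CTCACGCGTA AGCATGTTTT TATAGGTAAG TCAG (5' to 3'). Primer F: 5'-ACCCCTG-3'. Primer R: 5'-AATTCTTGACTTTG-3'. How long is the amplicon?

The forward primer matches the template at positions 50–56.
Reverse complement of the reverse primer: CAAAGTCAAGAATT. This occurs on the top strand at positions 117–130.
Amplicon spans positions 50–130: 81 bp.

81 bp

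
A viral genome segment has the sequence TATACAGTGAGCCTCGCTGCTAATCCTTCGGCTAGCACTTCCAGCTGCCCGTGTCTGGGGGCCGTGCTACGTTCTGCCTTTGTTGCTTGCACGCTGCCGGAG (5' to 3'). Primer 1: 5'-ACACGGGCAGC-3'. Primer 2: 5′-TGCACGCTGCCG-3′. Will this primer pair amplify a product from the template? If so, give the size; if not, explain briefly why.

Primer 1 (ACACGGGCAGC) has reverse complement GCTGCCCGTGT, which matches the top strand at positions 44–54; primer 1 anneals to the top strand there with its 3' end pointing upstream toward position 44.
Primer 2 (TGCACGCTGCCG) matches the top strand directly at positions 88–99; it anneals to the bottom strand with its 3' end pointing downstream toward position 99.
The 3' ends diverge (primer 1 extends toward position 1, primer 2 toward position 102), so the primers never converge on a shared product.

No product — the primers' 3' ends point away from each other.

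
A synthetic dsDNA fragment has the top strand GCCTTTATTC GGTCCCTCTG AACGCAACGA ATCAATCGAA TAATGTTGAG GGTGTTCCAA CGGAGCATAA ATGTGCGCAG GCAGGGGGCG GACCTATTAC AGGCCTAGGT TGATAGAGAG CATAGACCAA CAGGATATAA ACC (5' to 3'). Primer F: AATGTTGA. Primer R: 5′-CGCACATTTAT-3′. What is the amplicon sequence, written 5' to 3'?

5'-AATGTTGAGGGTGTTCCAACGGAGCATAAATGTGCG-3'

Scanning the template, AATGTTGA occurs at positions 42–49; this primer anneals to the bottom strand there with its 3' end pointing downstream.
Reverse complement of the reverse primer: ATAAATGTGCG. This occurs on the top strand at positions 67–77.
The product is the template from position 42 through 77 (36 bp).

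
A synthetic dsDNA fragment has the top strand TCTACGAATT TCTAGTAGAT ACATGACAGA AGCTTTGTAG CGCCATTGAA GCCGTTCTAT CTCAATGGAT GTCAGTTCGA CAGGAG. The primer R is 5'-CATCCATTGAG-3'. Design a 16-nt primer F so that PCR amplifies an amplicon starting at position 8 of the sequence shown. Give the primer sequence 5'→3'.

5'-ATTTCTAGTAGATACA-3'

The reverse primer's reverse complement CTCAATGGATG matches the template at positions 61–71; the product starts at position 8.
The forward primer is identical to the top strand over positions 8–23: ATTTCTAGTAGATACA.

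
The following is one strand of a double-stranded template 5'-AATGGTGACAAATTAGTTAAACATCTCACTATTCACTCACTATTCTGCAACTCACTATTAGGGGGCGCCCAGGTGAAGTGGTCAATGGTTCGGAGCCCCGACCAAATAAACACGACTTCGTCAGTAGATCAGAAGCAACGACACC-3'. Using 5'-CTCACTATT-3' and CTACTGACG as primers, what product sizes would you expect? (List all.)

103 bp, 92 bp, 77 bp

The forward primer CTCACTATT matches the top strand at positions 25–33, 36–44, 51–59.
The reverse primer's reverse complement is CGTCAGTAG, matching at positions 119–127.
Each forward site pairs with the reverse site to give a product ending at position 127: sizes 103, 92, 77 bp.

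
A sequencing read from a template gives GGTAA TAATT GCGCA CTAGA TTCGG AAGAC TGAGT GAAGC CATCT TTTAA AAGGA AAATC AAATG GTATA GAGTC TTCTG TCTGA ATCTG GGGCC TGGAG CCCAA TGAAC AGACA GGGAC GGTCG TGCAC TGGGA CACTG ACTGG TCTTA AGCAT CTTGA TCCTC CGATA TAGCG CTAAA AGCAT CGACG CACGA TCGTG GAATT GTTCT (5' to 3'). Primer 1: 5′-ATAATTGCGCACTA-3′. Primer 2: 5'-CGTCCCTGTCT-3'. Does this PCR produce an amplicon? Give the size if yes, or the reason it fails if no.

Primer 1 (ATAATTGCGCACTA) matches the top strand at positions 5–18; it acts as a forward primer.
Primer 2's reverse complement is AGACAGGGACG, matching the top strand at positions 111–121; it acts as a reverse primer.
The 3' ends face each other across positions 5–121, giving a 117 bp product.

Yes — a 117 bp product.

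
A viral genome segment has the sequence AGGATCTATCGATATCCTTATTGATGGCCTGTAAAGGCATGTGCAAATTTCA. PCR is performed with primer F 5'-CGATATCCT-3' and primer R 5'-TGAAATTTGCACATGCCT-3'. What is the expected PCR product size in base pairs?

The forward primer matches the template at positions 10–18.
The reverse primer's reverse complement is AGGCATGTGCAAATTTCA, which matches the template at positions 35–52.
The product runs from position 10 to position 52, so its length is 52 − 10 + 1 = 43 bp.

43 bp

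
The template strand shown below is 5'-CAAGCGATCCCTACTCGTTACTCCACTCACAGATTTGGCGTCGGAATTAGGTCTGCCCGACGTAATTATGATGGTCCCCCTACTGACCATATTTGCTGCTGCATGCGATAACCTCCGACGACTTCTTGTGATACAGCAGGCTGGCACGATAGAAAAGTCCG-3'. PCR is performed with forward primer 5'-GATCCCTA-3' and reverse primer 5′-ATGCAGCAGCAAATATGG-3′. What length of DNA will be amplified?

99 bp

The forward primer matches the template at positions 6–13.
Taking the reverse complement of ATGCAGCAGCAAATATGG gives CCATATTTGCTGCTGCAT, found at positions 87–104 on the template; the primer anneals here to the top strand with its 3' end pointing upstream.
The product runs from position 6 to position 104, so its length is 104 − 6 + 1 = 99 bp.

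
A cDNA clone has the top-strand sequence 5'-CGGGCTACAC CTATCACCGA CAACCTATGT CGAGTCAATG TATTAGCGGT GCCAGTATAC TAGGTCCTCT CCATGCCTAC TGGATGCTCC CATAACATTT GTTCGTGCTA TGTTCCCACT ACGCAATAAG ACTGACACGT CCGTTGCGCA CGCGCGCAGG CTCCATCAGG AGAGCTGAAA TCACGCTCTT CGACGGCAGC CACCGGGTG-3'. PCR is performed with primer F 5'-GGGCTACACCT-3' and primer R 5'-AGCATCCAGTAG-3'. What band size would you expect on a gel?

87 bp

Forward primer GGGCTACACCT is found on the top strand at positions 2–12.
Reverse complement of the reverse primer: CTACTGGATGCT. This occurs on the top strand at positions 77–88.
Product length = (reverse-primer end) − (forward-primer start) + 1 = 88 − 2 + 1 = 87 bp.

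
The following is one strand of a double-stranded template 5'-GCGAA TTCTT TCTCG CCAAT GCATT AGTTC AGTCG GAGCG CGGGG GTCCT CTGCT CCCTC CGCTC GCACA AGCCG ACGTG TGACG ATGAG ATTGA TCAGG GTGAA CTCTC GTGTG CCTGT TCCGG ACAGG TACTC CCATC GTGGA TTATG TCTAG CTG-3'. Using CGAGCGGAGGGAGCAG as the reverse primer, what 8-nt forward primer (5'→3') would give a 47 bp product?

The reverse primer's reverse complement CTGCTCCCTCCGCTCG matches the template at positions 51–66, so the product ends at position 66.
A 47 bp product then starts at position 66 − 47 + 1 = 20.
The forward primer is identical to the top strand there: TGCATTAG.

5'-TGCATTAG-3'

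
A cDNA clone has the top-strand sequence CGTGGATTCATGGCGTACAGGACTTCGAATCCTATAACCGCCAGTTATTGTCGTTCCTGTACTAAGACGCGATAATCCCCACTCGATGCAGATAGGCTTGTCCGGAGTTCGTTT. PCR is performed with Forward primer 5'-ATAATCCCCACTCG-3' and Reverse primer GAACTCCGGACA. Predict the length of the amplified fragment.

Scanning the template, ATAATCCCCACTCG occurs at positions 72–85; this primer anneals to the bottom strand there with its 3' end pointing downstream.
Taking the reverse complement of GAACTCCGGACA gives TGTCCGGAGTTC, found at positions 99–110 on the template; the primer anneals here to the top strand with its 3' end pointing upstream.
The product runs from position 72 to position 110, so its length is 110 − 72 + 1 = 39 bp.

39 bp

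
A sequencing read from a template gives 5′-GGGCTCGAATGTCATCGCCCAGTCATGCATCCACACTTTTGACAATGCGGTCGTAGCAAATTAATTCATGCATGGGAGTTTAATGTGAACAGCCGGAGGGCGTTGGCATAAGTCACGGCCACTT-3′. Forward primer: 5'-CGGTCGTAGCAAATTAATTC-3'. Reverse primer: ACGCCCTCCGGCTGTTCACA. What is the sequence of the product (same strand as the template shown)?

The forward primer matches the template at positions 48–67.
Taking the reverse complement of ACGCCCTCCGGCTGTTCACA gives TGTGAACAGCCGGAGGGCGT, found at positions 84–103 on the template; the primer anneals here to the top strand with its 3' end pointing upstream.
The product is the template from position 48 through 103 (56 bp).

5'-CGGTCGTAGCAAATTAATTCATGCATGGGAGTTTAATGTGAACAGCCGGAGGGCGT-3'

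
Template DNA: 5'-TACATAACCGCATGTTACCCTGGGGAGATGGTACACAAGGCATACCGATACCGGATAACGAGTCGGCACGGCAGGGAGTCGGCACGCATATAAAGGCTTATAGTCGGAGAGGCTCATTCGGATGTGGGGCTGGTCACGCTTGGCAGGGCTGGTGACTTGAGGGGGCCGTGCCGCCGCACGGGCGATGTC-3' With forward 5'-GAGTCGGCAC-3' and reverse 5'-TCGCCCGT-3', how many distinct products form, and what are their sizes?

The forward primer GAGTCGGCAC matches the top strand at positions 60–69, 76–85.
The reverse primer's reverse complement is ACGGGCGA, matching at positions 178–185.
Each forward site pairs with the reverse site to give a product ending at position 185: sizes 126, 110 bp.

Two products: 126 bp, 110 bp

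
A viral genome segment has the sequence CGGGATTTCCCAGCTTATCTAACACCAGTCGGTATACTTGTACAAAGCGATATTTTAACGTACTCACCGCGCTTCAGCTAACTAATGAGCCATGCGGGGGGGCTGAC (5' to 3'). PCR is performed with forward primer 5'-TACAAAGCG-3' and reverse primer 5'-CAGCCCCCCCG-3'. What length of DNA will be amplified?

Forward primer TACAAAGCG is found on the top strand at positions 41–49.
Taking the reverse complement of CAGCCCCCCCG gives CGGGGGGGCTG, found at positions 95–105 on the template; the primer anneals here to the top strand with its 3' end pointing upstream.
The product runs from position 41 to position 105, so its length is 105 − 41 + 1 = 65 bp.

65 bp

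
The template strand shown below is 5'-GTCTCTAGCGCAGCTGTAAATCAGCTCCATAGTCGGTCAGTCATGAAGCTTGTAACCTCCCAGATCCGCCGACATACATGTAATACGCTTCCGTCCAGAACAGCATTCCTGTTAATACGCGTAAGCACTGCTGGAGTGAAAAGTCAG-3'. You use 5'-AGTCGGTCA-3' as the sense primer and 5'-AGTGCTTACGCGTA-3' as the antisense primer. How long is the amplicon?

99 bp

Scanning the template, AGTCGGTCA occurs at positions 31–39; this primer anneals to the bottom strand there with its 3' end pointing downstream.
The reverse primer's reverse complement is TACGCGTAAGCACT, which matches the template at positions 116–129.
Product length = (reverse-primer end) − (forward-primer start) + 1 = 129 − 31 + 1 = 99 bp.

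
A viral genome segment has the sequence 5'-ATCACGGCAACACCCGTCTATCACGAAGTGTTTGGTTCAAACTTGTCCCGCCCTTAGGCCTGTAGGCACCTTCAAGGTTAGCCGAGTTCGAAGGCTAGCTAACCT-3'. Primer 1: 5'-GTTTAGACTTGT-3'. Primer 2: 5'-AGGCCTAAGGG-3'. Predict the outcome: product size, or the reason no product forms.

Primer 1 (GTTTAGACTTGT) does not match the top strand, and its reverse complement ACAAGTCTAAAC does not match either.
With no annealing site for primer 1, no amplification occurs.

No product — primer 1 has no binding site in the template.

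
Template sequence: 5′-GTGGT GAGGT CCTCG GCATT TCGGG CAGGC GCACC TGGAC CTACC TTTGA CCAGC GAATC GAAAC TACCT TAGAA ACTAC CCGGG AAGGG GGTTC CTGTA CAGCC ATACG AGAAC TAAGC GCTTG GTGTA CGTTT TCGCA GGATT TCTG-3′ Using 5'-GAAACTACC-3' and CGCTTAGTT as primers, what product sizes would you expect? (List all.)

61 bp, 49 bp

The forward primer GAAACTACC matches the top strand at positions 61–69, 73–81.
The reverse primer's reverse complement is AACTAAGCG, matching at positions 113–121.
Each forward site pairs with the reverse site to give a product ending at position 121: sizes 61, 49 bp.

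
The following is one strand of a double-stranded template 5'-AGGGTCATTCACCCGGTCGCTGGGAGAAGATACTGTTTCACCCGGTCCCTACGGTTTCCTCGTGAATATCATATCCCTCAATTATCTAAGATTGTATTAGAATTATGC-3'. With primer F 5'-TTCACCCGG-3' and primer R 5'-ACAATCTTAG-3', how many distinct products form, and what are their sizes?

The forward primer TTCACCCGG matches the top strand at positions 8–16, 37–45.
The reverse primer's reverse complement is CTAAGATTGT, matching at positions 86–95.
Each forward site pairs with the reverse site to give a product ending at position 95: sizes 88, 59 bp.

Two products: 88 bp, 59 bp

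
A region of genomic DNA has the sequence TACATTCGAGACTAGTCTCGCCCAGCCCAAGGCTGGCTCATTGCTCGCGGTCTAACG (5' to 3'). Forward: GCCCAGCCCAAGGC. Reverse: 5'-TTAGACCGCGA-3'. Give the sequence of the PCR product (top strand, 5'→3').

5'-GCCCAGCCCAAGGCTGGCTCATTGCTCGCGGTCTAA-3'

The forward primer matches the template at positions 20–33.
Reverse complement of the reverse primer: TCGCGGTCTAA. This occurs on the top strand at positions 45–55.
The product is the template from position 20 through 55 (36 bp).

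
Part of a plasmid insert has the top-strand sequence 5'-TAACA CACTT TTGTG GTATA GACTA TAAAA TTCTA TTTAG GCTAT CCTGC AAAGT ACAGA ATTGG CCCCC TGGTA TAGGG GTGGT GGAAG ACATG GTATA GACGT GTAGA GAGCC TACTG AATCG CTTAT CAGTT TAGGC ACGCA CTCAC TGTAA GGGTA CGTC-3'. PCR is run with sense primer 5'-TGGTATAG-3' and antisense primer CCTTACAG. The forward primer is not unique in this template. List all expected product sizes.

144 bp, 87 bp, 64 bp

The forward primer TGGTATAG matches the top strand at positions 14–21, 71–78, 94–101.
The reverse primer's reverse complement is CTGTAAGG, matching at positions 150–157.
Each forward site pairs with the reverse site to give a product ending at position 157: sizes 144, 87, 64 bp.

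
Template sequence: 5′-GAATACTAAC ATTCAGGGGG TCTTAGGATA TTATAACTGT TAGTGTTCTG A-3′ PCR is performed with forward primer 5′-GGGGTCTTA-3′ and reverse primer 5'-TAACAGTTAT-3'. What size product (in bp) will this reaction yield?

Scanning the template, GGGGTCTTA occurs at positions 17–25; this primer anneals to the bottom strand there with its 3' end pointing downstream.
Reverse complement of the reverse primer: ATAACTGTTA. This occurs on the top strand at positions 33–42.
Amplicon spans positions 17–42: 26 bp.

26 bp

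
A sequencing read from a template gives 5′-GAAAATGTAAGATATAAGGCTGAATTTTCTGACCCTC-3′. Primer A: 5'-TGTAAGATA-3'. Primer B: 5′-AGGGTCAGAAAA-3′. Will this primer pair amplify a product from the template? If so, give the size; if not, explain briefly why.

Yes — a 31 bp product.

Primer A (TGTAAGATA) matches the top strand at positions 6–14; it acts as a forward primer.
Primer B's reverse complement is TTTTCTGACCCT, matching the top strand at positions 25–36; it acts as a reverse primer.
The 3' ends face each other across positions 6–36, giving a 31 bp product.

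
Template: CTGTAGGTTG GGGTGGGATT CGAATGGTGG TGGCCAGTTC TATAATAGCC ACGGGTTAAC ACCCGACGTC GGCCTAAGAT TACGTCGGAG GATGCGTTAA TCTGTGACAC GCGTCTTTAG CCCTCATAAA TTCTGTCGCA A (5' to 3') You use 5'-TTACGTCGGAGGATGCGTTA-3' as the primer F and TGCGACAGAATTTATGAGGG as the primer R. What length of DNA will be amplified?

61 bp

The forward primer matches the template at positions 80–99.
Taking the reverse complement of TGCGACAGAATTTATGAGGG gives CCCTCATAAATTCTGTCGCA, found at positions 121–140 on the template; the primer anneals here to the top strand with its 3' end pointing upstream.
Product length = (reverse-primer end) − (forward-primer start) + 1 = 140 − 80 + 1 = 61 bp.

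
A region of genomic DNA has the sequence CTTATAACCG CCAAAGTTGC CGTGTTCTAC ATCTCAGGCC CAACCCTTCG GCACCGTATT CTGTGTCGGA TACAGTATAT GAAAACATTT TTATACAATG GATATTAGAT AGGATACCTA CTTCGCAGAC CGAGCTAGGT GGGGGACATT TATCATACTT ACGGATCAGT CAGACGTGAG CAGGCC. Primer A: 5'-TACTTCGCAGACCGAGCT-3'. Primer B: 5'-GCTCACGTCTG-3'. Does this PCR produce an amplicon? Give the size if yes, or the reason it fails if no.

Yes — a 63 bp product.

Primer A (TACTTCGCAGACCGAGCT) matches the top strand at positions 119–136; it acts as a forward primer.
Primer B's reverse complement is CAGACGTGAGC, matching the top strand at positions 171–181; it acts as a reverse primer.
The 3' ends face each other across positions 119–181, giving a 63 bp product.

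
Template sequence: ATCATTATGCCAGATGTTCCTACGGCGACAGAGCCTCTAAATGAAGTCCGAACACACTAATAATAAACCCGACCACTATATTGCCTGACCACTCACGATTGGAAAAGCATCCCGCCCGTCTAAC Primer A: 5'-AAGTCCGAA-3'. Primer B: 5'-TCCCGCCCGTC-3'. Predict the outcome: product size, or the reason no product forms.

No product — both primers anneal to the same strand and extend in the same direction.

Primer A (AAGTCCGAA) matches the top strand at positions 44–52 (3' end points downstream).
Primer B (TCCCGCCCGTC) also matches the top strand directly, at positions 110–120 — its reverse complement GACGGGCGGGA is not present.
Both primers anneal to the bottom strand with 3' ends pointing the same way, so neither can prime synthesis back toward the other.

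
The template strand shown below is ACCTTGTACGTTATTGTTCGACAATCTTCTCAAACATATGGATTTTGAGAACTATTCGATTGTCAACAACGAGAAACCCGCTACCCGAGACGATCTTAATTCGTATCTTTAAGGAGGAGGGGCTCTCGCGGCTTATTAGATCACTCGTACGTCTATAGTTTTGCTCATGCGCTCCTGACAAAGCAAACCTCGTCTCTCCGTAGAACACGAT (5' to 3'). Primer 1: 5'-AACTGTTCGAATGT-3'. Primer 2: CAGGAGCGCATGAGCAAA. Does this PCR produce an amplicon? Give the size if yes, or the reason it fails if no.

Primer 1 (AACTGTTCGAATGT) does not match the top strand, and its reverse complement ACATTCGAACAGTT does not match either.
With no annealing site for primer 1, no amplification occurs.

No product — primer 1 has no binding site in the template.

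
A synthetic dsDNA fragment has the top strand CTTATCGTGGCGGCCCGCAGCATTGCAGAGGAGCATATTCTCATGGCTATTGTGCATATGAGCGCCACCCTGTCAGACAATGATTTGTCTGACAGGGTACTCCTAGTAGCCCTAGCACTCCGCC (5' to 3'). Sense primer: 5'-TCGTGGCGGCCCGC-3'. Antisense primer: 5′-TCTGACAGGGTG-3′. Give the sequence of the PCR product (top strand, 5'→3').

The forward primer matches the template at positions 5–18.
The reverse primer's reverse complement is CACCCTGTCAGA, which matches the template at positions 66–77.
The product is the template from position 5 through 77 (73 bp).

5'-TCGTGGCGGCCCGCAGCATTGCAGAGGAGCATATTCTCATGGCTATTGTGCATATGAGCGCCACCCTGTCAGA-3'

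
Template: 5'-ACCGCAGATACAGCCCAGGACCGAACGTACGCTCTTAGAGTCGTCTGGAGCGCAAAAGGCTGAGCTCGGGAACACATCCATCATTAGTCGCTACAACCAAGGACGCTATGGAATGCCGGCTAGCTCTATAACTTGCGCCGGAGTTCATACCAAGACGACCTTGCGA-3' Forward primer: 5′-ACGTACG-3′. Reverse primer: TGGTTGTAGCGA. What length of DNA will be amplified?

75 bp

The forward primer matches the template at positions 25–31.
The reverse primer's reverse complement is TCGCTACAACCA, which matches the template at positions 88–99.
Product length = (reverse-primer end) − (forward-primer start) + 1 = 99 − 25 + 1 = 75 bp.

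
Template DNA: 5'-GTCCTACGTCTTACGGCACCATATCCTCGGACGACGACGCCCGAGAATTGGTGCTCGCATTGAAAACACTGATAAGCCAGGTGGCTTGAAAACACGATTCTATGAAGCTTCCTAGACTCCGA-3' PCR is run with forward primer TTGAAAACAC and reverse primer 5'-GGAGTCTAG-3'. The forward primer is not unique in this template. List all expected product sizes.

61 bp, 35 bp

The forward primer TTGAAAACAC matches the top strand at positions 60–69, 86–95.
The reverse primer's reverse complement is CTAGACTCC, matching at positions 112–120.
Each forward site pairs with the reverse site to give a product ending at position 120: sizes 61, 35 bp.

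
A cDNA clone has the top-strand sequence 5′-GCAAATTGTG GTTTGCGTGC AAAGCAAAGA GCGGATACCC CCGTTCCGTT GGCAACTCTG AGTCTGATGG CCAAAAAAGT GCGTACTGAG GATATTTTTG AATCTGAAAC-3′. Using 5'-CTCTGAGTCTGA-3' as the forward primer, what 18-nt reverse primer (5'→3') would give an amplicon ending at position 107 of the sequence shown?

The forward primer binds at positions 56–67; the product's 3' end on the top strand is position 107.
The reverse primer anneals to the top strand over positions 90–107, i.e. to GGATATTTTTGAATCTGA.
Its sequence written 5'→3' is the reverse complement: TCAGATTCAAAAATATCC.

5'-TCAGATTCAAAAATATCC-3'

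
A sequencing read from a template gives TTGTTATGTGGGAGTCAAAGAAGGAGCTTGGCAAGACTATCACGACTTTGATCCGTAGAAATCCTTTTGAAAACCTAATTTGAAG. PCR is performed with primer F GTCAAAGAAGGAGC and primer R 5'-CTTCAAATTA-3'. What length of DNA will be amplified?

72 bp

Scanning the template, GTCAAAGAAGGAGC occurs at positions 14–27; this primer anneals to the bottom strand there with its 3' end pointing downstream.
Taking the reverse complement of CTTCAAATTA gives TAATTTGAAG, found at positions 76–85 on the template; the primer anneals here to the top strand with its 3' end pointing upstream.
Product length = (reverse-primer end) − (forward-primer start) + 1 = 85 − 14 + 1 = 72 bp.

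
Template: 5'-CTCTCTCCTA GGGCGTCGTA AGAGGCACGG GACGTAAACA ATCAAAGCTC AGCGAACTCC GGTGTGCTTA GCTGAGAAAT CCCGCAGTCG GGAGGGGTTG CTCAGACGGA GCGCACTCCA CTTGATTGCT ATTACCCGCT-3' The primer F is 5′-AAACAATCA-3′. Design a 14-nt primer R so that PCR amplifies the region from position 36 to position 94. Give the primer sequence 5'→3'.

5'-CTCCCGACTGCGGG-3'

The product's 3' end on the top strand is position 94.
The reverse primer anneals to the top strand over positions 81–94, i.e. to CCCGCAGTCGGGAG.
Its sequence written 5'→3' is the reverse complement: CTCCCGACTGCGGG.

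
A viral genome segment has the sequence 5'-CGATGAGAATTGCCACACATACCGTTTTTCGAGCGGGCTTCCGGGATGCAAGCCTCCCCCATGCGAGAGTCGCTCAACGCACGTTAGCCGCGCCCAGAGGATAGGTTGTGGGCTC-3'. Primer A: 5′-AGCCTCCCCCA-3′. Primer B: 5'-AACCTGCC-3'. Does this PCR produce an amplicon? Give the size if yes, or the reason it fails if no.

Primer B (AACCTGCC) does not match the top strand, and its reverse complement GGCAGGTT does not match either.
With no annealing site for primer B, no amplification occurs.

No product — primer B has no binding site in the template.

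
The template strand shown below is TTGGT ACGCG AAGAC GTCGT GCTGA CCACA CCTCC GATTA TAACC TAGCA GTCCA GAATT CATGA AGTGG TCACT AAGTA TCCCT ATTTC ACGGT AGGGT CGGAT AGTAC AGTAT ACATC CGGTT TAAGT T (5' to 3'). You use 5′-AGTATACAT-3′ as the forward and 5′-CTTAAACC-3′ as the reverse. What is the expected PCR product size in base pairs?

Scanning the template, AGTATACAT occurs at positions 111–119; this primer anneals to the bottom strand there with its 3' end pointing downstream.
Reverse complement of the reverse primer: GGTTTAAG. This occurs on the top strand at positions 122–129.
Product length = (reverse-primer end) − (forward-primer start) + 1 = 129 − 111 + 1 = 19 bp.

19 bp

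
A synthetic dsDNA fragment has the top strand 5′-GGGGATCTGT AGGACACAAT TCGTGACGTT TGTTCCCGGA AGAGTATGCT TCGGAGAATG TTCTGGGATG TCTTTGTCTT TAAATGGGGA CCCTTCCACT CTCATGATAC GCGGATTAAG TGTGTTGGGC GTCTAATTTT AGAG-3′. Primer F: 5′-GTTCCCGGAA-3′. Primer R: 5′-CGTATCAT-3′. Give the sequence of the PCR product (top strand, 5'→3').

Scanning the template, GTTCCCGGAA occurs at positions 32–41; this primer anneals to the bottom strand there with its 3' end pointing downstream.
The reverse primer's reverse complement is ATGATACG, which matches the template at positions 104–111.
The product is the template from position 32 through 111 (80 bp).

5'-GTTCCCGGAAGAGTATGCTTCGGAGAATGTTCTGGGATGTCTTTGTCTTTAAATGGGGACCCTTCCACTCTCATGATACG-3'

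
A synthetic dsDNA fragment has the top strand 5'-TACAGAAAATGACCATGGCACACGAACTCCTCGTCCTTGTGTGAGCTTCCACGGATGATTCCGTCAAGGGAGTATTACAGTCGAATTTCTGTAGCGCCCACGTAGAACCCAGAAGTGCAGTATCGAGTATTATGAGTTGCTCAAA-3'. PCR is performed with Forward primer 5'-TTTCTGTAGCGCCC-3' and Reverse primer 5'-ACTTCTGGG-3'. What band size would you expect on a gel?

31 bp

Forward primer TTTCTGTAGCGCCC is found on the top strand at positions 86–99.
Reverse complement of the reverse primer: CCCAGAAGT. This occurs on the top strand at positions 108–116.
The product runs from position 86 to position 116, so its length is 116 − 86 + 1 = 31 bp.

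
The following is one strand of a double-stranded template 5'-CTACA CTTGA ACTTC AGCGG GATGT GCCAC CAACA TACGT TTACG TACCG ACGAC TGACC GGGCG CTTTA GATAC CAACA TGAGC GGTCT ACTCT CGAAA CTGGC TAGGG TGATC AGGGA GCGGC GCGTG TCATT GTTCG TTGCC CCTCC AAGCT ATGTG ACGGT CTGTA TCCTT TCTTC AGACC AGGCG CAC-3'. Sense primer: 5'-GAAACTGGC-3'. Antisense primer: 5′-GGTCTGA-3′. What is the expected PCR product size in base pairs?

89 bp

The forward primer matches the template at positions 97–105.
Taking the reverse complement of GGTCTGA gives TCAGACC, found at positions 179–185 on the template; the primer anneals here to the top strand with its 3' end pointing upstream.
Product length = (reverse-primer end) − (forward-primer start) + 1 = 185 − 97 + 1 = 89 bp.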